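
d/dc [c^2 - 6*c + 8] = 2*c - 6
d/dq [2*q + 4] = 2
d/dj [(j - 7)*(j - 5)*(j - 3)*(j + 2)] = 4*j^3 - 39*j^2 + 82*j + 37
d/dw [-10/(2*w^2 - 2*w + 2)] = 5*(2*w - 1)/(w^2 - w + 1)^2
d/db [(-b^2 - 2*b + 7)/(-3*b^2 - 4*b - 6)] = 2*(-b^2 + 27*b + 20)/(9*b^4 + 24*b^3 + 52*b^2 + 48*b + 36)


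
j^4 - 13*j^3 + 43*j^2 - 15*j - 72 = (j - 8)*(j - 3)^2*(j + 1)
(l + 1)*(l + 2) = l^2 + 3*l + 2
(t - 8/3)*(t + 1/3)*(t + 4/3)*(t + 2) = t^4 + t^3 - 6*t^2 - 248*t/27 - 64/27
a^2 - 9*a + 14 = (a - 7)*(a - 2)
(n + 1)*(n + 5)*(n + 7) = n^3 + 13*n^2 + 47*n + 35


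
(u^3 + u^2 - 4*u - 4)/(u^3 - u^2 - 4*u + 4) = (u + 1)/(u - 1)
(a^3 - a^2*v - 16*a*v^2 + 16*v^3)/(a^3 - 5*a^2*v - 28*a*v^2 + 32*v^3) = (-a + 4*v)/(-a + 8*v)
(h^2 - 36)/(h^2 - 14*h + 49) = (h^2 - 36)/(h^2 - 14*h + 49)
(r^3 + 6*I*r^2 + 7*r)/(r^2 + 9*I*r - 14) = r*(r - I)/(r + 2*I)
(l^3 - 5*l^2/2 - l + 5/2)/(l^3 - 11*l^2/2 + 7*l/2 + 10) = (l - 1)/(l - 4)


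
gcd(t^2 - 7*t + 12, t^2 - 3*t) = t - 3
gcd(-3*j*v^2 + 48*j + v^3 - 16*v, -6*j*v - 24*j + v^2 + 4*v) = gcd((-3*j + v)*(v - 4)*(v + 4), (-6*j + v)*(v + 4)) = v + 4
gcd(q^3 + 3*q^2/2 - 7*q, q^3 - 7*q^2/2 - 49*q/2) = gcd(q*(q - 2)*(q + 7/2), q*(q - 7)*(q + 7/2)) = q^2 + 7*q/2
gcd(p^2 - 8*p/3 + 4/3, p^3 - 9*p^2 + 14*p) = p - 2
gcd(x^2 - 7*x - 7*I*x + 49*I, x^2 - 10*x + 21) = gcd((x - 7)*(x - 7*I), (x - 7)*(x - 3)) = x - 7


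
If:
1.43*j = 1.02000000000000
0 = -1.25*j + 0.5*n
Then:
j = 0.71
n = 1.78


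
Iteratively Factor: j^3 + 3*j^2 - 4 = (j + 2)*(j^2 + j - 2) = (j - 1)*(j + 2)*(j + 2)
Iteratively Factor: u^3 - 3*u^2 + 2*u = (u - 1)*(u^2 - 2*u) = (u - 2)*(u - 1)*(u)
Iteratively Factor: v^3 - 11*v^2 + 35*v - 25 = (v - 5)*(v^2 - 6*v + 5) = (v - 5)*(v - 1)*(v - 5)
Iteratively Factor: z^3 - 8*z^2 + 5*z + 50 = (z + 2)*(z^2 - 10*z + 25) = (z - 5)*(z + 2)*(z - 5)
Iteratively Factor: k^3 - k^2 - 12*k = (k - 4)*(k^2 + 3*k) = (k - 4)*(k + 3)*(k)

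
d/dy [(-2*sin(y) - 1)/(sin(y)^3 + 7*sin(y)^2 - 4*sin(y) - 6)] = (4*sin(y)^3 + 17*sin(y)^2 + 14*sin(y) + 8)*cos(y)/(sin(y)^3 + 7*sin(y)^2 - 4*sin(y) - 6)^2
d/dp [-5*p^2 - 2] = -10*p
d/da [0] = 0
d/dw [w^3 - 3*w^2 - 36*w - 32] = 3*w^2 - 6*w - 36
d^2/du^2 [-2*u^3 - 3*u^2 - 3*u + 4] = -12*u - 6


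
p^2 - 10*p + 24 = (p - 6)*(p - 4)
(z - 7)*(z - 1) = z^2 - 8*z + 7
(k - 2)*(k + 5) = k^2 + 3*k - 10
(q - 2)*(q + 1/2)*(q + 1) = q^3 - q^2/2 - 5*q/2 - 1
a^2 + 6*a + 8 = (a + 2)*(a + 4)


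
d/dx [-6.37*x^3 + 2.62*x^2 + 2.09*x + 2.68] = -19.11*x^2 + 5.24*x + 2.09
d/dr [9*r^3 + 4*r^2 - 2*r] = 27*r^2 + 8*r - 2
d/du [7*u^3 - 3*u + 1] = 21*u^2 - 3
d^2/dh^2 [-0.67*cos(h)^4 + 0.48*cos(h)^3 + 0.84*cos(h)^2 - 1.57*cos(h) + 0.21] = 10.72*cos(h)^4 - 4.32*cos(h)^3 - 11.4*cos(h)^2 + 4.45*cos(h) + 1.68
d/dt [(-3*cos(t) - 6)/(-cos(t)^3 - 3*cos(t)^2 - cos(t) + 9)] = 3*(27*cos(t) + 9*cos(2*t) + cos(3*t) + 31)*sin(t)/(2*(cos(t)^3 + 3*cos(t)^2 + cos(t) - 9)^2)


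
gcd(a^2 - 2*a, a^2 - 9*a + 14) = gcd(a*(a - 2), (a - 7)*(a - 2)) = a - 2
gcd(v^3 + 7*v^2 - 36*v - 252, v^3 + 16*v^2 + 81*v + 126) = v^2 + 13*v + 42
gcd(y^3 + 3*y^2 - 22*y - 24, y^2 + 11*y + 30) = y + 6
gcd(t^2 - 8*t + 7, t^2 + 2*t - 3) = t - 1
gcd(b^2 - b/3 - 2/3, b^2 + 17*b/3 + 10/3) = b + 2/3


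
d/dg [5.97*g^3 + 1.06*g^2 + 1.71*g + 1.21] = 17.91*g^2 + 2.12*g + 1.71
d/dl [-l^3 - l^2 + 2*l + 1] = -3*l^2 - 2*l + 2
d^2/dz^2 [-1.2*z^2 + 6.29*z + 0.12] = -2.40000000000000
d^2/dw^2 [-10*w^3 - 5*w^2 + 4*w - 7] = -60*w - 10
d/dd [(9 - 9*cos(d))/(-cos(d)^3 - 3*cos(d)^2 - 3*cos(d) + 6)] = 144*(2*cos(d)^3 - 6*cos(d) + 3)*sin(d)/(-12*sin(d)^2 + 15*cos(d) + cos(3*d) - 12)^2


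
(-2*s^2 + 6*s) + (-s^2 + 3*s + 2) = -3*s^2 + 9*s + 2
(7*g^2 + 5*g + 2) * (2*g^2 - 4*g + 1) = 14*g^4 - 18*g^3 - 9*g^2 - 3*g + 2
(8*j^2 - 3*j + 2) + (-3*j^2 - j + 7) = 5*j^2 - 4*j + 9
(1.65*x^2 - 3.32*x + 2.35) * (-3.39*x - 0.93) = -5.5935*x^3 + 9.7203*x^2 - 4.8789*x - 2.1855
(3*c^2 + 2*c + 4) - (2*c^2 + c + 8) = c^2 + c - 4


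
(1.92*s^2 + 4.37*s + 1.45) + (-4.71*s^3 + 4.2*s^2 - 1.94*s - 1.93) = -4.71*s^3 + 6.12*s^2 + 2.43*s - 0.48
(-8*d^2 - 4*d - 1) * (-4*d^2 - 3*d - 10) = 32*d^4 + 40*d^3 + 96*d^2 + 43*d + 10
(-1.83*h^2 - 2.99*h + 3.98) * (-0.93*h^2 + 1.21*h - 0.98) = 1.7019*h^4 + 0.5664*h^3 - 5.5259*h^2 + 7.746*h - 3.9004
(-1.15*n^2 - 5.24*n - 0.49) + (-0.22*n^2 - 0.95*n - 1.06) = -1.37*n^2 - 6.19*n - 1.55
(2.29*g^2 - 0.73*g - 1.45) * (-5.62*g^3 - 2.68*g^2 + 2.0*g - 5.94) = -12.8698*g^5 - 2.0346*g^4 + 14.6854*g^3 - 11.1766*g^2 + 1.4362*g + 8.613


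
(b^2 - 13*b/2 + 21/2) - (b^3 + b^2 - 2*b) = -b^3 - 9*b/2 + 21/2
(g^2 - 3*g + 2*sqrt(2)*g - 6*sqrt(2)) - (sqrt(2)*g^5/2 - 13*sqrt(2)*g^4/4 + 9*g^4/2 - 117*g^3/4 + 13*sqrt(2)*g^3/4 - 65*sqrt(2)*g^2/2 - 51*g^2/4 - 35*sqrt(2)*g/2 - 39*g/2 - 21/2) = -sqrt(2)*g^5/2 - 9*g^4/2 + 13*sqrt(2)*g^4/4 - 13*sqrt(2)*g^3/4 + 117*g^3/4 + 55*g^2/4 + 65*sqrt(2)*g^2/2 + 33*g/2 + 39*sqrt(2)*g/2 - 6*sqrt(2) + 21/2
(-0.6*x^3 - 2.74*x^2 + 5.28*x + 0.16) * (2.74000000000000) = -1.644*x^3 - 7.5076*x^2 + 14.4672*x + 0.4384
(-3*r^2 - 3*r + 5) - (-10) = -3*r^2 - 3*r + 15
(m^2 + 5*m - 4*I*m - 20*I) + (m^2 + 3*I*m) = 2*m^2 + 5*m - I*m - 20*I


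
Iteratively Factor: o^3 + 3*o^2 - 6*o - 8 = (o + 4)*(o^2 - o - 2) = (o - 2)*(o + 4)*(o + 1)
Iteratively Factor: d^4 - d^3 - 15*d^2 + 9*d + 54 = (d - 3)*(d^3 + 2*d^2 - 9*d - 18) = (d - 3)^2*(d^2 + 5*d + 6) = (d - 3)^2*(d + 3)*(d + 2)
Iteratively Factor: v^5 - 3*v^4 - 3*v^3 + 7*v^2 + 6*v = (v - 2)*(v^4 - v^3 - 5*v^2 - 3*v) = v*(v - 2)*(v^3 - v^2 - 5*v - 3) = v*(v - 2)*(v + 1)*(v^2 - 2*v - 3) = v*(v - 3)*(v - 2)*(v + 1)*(v + 1)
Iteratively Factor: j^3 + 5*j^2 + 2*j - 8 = (j + 2)*(j^2 + 3*j - 4) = (j + 2)*(j + 4)*(j - 1)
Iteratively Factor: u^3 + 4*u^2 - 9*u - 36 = (u - 3)*(u^2 + 7*u + 12) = (u - 3)*(u + 3)*(u + 4)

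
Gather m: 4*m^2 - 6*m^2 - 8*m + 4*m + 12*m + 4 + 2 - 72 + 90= -2*m^2 + 8*m + 24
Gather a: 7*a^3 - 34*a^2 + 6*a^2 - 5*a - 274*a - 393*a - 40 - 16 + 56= 7*a^3 - 28*a^2 - 672*a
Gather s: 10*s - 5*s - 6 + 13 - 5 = 5*s + 2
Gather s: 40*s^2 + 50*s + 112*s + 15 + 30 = 40*s^2 + 162*s + 45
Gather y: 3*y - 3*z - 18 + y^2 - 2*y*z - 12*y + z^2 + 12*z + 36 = y^2 + y*(-2*z - 9) + z^2 + 9*z + 18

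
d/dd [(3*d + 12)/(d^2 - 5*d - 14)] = 3*(-d^2 - 8*d + 6)/(d^4 - 10*d^3 - 3*d^2 + 140*d + 196)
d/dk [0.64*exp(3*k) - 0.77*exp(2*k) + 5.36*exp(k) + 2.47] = (1.92*exp(2*k) - 1.54*exp(k) + 5.36)*exp(k)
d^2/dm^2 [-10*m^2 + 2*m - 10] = -20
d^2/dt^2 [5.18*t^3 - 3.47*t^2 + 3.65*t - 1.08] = 31.08*t - 6.94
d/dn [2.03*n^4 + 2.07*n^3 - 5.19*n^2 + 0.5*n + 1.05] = 8.12*n^3 + 6.21*n^2 - 10.38*n + 0.5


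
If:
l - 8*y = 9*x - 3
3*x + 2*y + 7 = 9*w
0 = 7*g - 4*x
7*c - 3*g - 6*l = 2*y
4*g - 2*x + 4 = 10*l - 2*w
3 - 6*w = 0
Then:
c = 1159/1484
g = -135/53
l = 79/212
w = 1/2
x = -945/212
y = 2305/424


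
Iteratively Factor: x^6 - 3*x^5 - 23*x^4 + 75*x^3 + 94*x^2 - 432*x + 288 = (x - 4)*(x^5 + x^4 - 19*x^3 - x^2 + 90*x - 72) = (x - 4)*(x + 3)*(x^4 - 2*x^3 - 13*x^2 + 38*x - 24) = (x - 4)*(x - 2)*(x + 3)*(x^3 - 13*x + 12) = (x - 4)*(x - 2)*(x + 3)*(x + 4)*(x^2 - 4*x + 3) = (x - 4)*(x - 2)*(x - 1)*(x + 3)*(x + 4)*(x - 3)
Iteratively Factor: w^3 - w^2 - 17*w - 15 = (w - 5)*(w^2 + 4*w + 3) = (w - 5)*(w + 3)*(w + 1)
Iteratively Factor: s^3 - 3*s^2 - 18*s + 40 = (s + 4)*(s^2 - 7*s + 10) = (s - 5)*(s + 4)*(s - 2)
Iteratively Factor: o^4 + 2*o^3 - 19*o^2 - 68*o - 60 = (o + 3)*(o^3 - o^2 - 16*o - 20) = (o + 2)*(o + 3)*(o^2 - 3*o - 10) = (o + 2)^2*(o + 3)*(o - 5)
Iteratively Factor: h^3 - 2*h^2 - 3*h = (h + 1)*(h^2 - 3*h) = h*(h + 1)*(h - 3)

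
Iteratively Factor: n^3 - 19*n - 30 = (n - 5)*(n^2 + 5*n + 6) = (n - 5)*(n + 3)*(n + 2)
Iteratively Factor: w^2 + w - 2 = (w - 1)*(w + 2)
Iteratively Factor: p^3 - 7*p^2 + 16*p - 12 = (p - 2)*(p^2 - 5*p + 6) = (p - 3)*(p - 2)*(p - 2)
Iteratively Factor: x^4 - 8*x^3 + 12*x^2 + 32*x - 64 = (x - 2)*(x^3 - 6*x^2 + 32) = (x - 4)*(x - 2)*(x^2 - 2*x - 8) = (x - 4)^2*(x - 2)*(x + 2)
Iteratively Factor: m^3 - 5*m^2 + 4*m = (m)*(m^2 - 5*m + 4) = m*(m - 1)*(m - 4)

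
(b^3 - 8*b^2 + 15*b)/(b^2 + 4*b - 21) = b*(b - 5)/(b + 7)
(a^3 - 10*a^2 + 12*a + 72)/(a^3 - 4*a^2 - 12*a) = (a - 6)/a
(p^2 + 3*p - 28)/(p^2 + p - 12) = (p^2 + 3*p - 28)/(p^2 + p - 12)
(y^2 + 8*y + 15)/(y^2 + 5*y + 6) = (y + 5)/(y + 2)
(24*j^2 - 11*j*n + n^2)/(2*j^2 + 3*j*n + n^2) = (24*j^2 - 11*j*n + n^2)/(2*j^2 + 3*j*n + n^2)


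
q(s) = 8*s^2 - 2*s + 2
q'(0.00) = -2.00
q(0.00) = 2.00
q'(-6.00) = -98.00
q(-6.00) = 302.00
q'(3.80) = 58.80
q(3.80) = 109.92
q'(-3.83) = -63.28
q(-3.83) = 127.01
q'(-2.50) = -42.00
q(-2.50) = 57.00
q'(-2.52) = -42.32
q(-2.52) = 57.84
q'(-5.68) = -92.88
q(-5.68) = 271.46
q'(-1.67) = -28.72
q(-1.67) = 27.65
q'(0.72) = 9.52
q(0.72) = 4.71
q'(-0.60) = -11.60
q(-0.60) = 6.08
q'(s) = 16*s - 2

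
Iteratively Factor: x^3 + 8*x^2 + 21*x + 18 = (x + 3)*(x^2 + 5*x + 6) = (x + 2)*(x + 3)*(x + 3)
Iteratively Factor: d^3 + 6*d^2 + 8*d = (d)*(d^2 + 6*d + 8) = d*(d + 4)*(d + 2)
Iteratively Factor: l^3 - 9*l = (l + 3)*(l^2 - 3*l) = (l - 3)*(l + 3)*(l)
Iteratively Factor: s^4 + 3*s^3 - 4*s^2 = (s)*(s^3 + 3*s^2 - 4*s) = s^2*(s^2 + 3*s - 4) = s^2*(s - 1)*(s + 4)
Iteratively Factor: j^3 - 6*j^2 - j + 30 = (j - 3)*(j^2 - 3*j - 10) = (j - 3)*(j + 2)*(j - 5)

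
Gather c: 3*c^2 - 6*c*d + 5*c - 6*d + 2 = 3*c^2 + c*(5 - 6*d) - 6*d + 2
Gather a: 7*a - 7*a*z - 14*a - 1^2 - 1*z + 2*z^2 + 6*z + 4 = a*(-7*z - 7) + 2*z^2 + 5*z + 3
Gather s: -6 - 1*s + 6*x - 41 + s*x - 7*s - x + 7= s*(x - 8) + 5*x - 40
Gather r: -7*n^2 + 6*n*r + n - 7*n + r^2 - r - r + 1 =-7*n^2 - 6*n + r^2 + r*(6*n - 2) + 1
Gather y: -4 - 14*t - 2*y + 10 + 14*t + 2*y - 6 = 0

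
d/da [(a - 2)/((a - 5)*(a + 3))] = (-a^2 + 4*a - 19)/(a^4 - 4*a^3 - 26*a^2 + 60*a + 225)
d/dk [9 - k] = -1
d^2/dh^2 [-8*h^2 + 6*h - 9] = -16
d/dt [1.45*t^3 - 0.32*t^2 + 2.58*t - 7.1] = 4.35*t^2 - 0.64*t + 2.58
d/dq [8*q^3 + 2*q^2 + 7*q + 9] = 24*q^2 + 4*q + 7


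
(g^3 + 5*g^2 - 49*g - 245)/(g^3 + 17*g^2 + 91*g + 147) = (g^2 - 2*g - 35)/(g^2 + 10*g + 21)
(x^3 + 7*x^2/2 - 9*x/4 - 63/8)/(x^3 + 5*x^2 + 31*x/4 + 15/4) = (4*x^2 + 8*x - 21)/(2*(2*x^2 + 7*x + 5))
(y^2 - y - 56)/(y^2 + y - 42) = (y - 8)/(y - 6)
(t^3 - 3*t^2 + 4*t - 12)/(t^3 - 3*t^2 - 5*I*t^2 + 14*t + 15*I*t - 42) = (t - 2*I)/(t - 7*I)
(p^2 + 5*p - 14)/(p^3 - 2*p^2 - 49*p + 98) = 1/(p - 7)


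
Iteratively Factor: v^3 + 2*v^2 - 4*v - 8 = (v + 2)*(v^2 - 4) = (v - 2)*(v + 2)*(v + 2)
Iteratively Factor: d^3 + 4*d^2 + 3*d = (d)*(d^2 + 4*d + 3) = d*(d + 3)*(d + 1)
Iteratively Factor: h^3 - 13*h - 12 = (h - 4)*(h^2 + 4*h + 3) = (h - 4)*(h + 1)*(h + 3)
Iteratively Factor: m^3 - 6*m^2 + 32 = (m - 4)*(m^2 - 2*m - 8) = (m - 4)^2*(m + 2)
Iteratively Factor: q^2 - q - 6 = (q + 2)*(q - 3)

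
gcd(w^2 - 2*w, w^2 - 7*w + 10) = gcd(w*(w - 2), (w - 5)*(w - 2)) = w - 2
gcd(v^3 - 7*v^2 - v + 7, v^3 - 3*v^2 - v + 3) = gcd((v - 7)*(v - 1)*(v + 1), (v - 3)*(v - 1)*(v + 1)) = v^2 - 1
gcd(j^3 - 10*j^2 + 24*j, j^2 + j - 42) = j - 6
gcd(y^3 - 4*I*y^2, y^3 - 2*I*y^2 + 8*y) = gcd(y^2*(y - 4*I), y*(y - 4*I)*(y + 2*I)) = y^2 - 4*I*y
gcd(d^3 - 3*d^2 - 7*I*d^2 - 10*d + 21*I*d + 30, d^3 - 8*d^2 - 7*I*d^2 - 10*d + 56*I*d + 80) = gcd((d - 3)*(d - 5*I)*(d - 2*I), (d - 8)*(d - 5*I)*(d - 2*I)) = d^2 - 7*I*d - 10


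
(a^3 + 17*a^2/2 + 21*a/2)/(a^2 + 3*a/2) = a + 7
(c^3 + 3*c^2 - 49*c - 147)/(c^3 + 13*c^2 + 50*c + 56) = (c^2 - 4*c - 21)/(c^2 + 6*c + 8)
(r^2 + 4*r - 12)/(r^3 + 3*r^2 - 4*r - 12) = (r + 6)/(r^2 + 5*r + 6)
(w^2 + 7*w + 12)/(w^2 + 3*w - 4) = (w + 3)/(w - 1)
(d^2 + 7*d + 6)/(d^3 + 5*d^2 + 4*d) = (d + 6)/(d*(d + 4))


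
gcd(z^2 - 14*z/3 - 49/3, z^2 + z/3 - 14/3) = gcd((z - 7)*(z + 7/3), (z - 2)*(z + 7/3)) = z + 7/3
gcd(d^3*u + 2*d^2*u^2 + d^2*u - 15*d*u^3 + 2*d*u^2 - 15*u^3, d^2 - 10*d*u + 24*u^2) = 1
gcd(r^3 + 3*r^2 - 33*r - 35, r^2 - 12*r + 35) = r - 5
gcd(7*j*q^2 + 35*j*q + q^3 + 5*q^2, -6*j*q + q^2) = q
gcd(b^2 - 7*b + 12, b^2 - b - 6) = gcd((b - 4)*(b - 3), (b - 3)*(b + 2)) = b - 3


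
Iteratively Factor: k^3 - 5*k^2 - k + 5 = (k - 1)*(k^2 - 4*k - 5) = (k - 1)*(k + 1)*(k - 5)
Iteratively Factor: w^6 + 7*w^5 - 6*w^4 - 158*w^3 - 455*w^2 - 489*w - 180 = (w + 4)*(w^5 + 3*w^4 - 18*w^3 - 86*w^2 - 111*w - 45) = (w + 3)*(w + 4)*(w^4 - 18*w^2 - 32*w - 15) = (w + 3)^2*(w + 4)*(w^3 - 3*w^2 - 9*w - 5) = (w + 1)*(w + 3)^2*(w + 4)*(w^2 - 4*w - 5) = (w - 5)*(w + 1)*(w + 3)^2*(w + 4)*(w + 1)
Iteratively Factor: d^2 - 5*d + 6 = (d - 3)*(d - 2)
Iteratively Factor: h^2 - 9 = (h + 3)*(h - 3)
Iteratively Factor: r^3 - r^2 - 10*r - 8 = (r + 1)*(r^2 - 2*r - 8) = (r + 1)*(r + 2)*(r - 4)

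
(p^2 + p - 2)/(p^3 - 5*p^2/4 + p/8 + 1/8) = 8*(p + 2)/(8*p^2 - 2*p - 1)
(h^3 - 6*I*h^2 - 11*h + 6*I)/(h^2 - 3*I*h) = h - 3*I - 2/h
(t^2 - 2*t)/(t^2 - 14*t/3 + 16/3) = 3*t/(3*t - 8)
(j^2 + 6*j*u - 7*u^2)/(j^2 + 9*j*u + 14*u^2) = (j - u)/(j + 2*u)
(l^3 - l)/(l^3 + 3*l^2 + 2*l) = (l - 1)/(l + 2)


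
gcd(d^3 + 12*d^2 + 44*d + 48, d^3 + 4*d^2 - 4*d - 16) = d^2 + 6*d + 8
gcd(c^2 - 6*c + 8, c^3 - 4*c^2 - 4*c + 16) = c^2 - 6*c + 8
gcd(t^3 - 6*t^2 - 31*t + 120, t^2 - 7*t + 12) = t - 3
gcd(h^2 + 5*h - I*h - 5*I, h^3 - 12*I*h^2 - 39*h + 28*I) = h - I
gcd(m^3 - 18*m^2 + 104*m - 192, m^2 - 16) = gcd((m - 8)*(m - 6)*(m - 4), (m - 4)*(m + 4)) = m - 4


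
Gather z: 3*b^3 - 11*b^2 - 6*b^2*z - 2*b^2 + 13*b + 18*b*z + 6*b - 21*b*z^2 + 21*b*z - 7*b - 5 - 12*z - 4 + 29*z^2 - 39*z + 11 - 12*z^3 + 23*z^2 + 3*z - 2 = 3*b^3 - 13*b^2 + 12*b - 12*z^3 + z^2*(52 - 21*b) + z*(-6*b^2 + 39*b - 48)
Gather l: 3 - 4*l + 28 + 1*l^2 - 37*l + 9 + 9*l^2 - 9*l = 10*l^2 - 50*l + 40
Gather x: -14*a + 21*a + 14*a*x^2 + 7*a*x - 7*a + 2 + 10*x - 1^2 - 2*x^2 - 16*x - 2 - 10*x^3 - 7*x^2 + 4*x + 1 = -10*x^3 + x^2*(14*a - 9) + x*(7*a - 2)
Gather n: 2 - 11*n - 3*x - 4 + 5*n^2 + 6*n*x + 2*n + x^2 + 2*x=5*n^2 + n*(6*x - 9) + x^2 - x - 2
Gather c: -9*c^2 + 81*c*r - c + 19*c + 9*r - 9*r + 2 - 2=-9*c^2 + c*(81*r + 18)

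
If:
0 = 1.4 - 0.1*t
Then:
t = 14.00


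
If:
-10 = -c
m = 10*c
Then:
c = 10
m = 100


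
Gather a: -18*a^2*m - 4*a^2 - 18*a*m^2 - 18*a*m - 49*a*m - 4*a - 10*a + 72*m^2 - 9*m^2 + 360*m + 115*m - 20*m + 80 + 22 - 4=a^2*(-18*m - 4) + a*(-18*m^2 - 67*m - 14) + 63*m^2 + 455*m + 98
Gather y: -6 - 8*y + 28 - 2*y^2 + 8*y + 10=32 - 2*y^2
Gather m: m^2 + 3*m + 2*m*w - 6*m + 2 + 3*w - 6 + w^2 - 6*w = m^2 + m*(2*w - 3) + w^2 - 3*w - 4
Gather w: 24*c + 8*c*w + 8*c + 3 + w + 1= 32*c + w*(8*c + 1) + 4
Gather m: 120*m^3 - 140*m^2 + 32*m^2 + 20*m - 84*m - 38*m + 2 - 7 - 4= 120*m^3 - 108*m^2 - 102*m - 9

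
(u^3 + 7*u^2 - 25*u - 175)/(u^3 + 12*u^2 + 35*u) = (u - 5)/u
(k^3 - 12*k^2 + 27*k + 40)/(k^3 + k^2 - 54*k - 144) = (k^2 - 4*k - 5)/(k^2 + 9*k + 18)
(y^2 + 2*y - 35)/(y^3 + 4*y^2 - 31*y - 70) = 1/(y + 2)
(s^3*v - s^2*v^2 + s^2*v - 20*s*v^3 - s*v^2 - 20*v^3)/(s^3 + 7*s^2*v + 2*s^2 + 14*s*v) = v*(s^3 - s^2*v + s^2 - 20*s*v^2 - s*v - 20*v^2)/(s*(s^2 + 7*s*v + 2*s + 14*v))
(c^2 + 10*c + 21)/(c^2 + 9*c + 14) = (c + 3)/(c + 2)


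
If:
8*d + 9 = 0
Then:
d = -9/8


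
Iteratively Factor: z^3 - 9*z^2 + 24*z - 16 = (z - 1)*(z^2 - 8*z + 16) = (z - 4)*(z - 1)*(z - 4)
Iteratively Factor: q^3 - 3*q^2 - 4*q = (q)*(q^2 - 3*q - 4) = q*(q - 4)*(q + 1)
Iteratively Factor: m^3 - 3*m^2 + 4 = (m - 2)*(m^2 - m - 2) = (m - 2)*(m + 1)*(m - 2)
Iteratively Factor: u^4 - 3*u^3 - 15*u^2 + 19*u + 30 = (u - 5)*(u^3 + 2*u^2 - 5*u - 6) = (u - 5)*(u + 3)*(u^2 - u - 2) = (u - 5)*(u - 2)*(u + 3)*(u + 1)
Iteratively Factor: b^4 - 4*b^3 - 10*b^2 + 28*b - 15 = (b - 1)*(b^3 - 3*b^2 - 13*b + 15) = (b - 5)*(b - 1)*(b^2 + 2*b - 3) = (b - 5)*(b - 1)^2*(b + 3)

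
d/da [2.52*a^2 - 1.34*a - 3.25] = 5.04*a - 1.34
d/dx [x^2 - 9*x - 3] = 2*x - 9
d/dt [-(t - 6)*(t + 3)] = 3 - 2*t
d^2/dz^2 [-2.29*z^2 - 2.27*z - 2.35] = -4.58000000000000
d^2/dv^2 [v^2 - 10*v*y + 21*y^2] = 2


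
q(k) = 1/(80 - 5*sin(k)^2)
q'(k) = 10*sin(k)*cos(k)/(80 - 5*sin(k)^2)^2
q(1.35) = 0.01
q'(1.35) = 0.00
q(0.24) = 0.01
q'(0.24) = 0.00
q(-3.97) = 0.01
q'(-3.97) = -0.00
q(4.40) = 0.01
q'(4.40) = 0.00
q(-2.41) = 0.01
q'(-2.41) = 0.00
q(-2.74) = 0.01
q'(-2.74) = 0.00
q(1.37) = 0.01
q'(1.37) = 0.00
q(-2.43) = 0.01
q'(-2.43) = 0.00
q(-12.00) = 0.01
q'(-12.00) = 0.00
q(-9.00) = 0.01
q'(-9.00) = 0.00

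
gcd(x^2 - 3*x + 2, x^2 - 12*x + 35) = 1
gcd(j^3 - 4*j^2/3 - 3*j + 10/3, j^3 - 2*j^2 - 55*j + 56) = j - 1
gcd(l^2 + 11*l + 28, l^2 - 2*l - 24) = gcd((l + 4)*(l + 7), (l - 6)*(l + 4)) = l + 4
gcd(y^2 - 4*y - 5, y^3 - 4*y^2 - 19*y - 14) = y + 1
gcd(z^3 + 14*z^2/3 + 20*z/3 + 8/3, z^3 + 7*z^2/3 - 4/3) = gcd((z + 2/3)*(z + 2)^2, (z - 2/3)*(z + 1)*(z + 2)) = z + 2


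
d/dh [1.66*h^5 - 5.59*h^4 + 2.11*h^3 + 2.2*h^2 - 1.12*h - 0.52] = 8.3*h^4 - 22.36*h^3 + 6.33*h^2 + 4.4*h - 1.12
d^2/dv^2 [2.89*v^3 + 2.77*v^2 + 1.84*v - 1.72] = 17.34*v + 5.54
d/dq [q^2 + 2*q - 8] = 2*q + 2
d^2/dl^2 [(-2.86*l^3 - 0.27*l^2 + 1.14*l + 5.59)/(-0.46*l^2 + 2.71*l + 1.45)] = (3.5527136788005e-15*l^4 + 46.014208*l^3 + 61.413696*l^2 + 73.327584*l - 79.469488)/(0.097336*l^6 - 1.720308*l^5 + 9.214398*l^4 - 9.057091*l^3 - 29.045385*l^2 - 17.093325*l - 3.048625)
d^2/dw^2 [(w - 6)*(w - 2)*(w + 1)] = 6*w - 14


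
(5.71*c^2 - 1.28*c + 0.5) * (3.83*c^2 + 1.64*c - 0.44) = 21.8693*c^4 + 4.462*c^3 - 2.6966*c^2 + 1.3832*c - 0.22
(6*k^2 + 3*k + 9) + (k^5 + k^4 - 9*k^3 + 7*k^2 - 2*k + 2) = k^5 + k^4 - 9*k^3 + 13*k^2 + k + 11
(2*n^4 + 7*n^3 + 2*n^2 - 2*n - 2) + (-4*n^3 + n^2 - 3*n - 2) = 2*n^4 + 3*n^3 + 3*n^2 - 5*n - 4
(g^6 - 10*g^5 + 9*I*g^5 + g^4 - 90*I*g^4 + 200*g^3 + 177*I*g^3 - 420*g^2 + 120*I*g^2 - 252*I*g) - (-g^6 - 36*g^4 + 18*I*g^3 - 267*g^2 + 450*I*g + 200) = 2*g^6 - 10*g^5 + 9*I*g^5 + 37*g^4 - 90*I*g^4 + 200*g^3 + 159*I*g^3 - 153*g^2 + 120*I*g^2 - 702*I*g - 200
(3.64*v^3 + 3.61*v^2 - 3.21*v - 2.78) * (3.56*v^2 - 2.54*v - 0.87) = 12.9584*v^5 + 3.606*v^4 - 23.7638*v^3 - 4.8841*v^2 + 9.8539*v + 2.4186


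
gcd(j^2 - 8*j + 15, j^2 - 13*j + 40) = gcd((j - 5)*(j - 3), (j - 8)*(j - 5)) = j - 5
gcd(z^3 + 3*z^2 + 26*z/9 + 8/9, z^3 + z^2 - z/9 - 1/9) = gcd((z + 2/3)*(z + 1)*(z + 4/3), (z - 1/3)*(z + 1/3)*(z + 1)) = z + 1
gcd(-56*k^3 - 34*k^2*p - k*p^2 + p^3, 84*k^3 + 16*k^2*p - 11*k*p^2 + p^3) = -14*k^2 - 5*k*p + p^2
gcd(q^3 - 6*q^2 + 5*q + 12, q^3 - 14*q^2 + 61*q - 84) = q^2 - 7*q + 12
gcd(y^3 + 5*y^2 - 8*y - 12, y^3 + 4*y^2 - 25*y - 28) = y + 1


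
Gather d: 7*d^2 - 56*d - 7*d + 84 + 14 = 7*d^2 - 63*d + 98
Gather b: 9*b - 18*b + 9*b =0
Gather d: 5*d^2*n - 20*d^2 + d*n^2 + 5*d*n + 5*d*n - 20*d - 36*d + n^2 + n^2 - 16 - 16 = d^2*(5*n - 20) + d*(n^2 + 10*n - 56) + 2*n^2 - 32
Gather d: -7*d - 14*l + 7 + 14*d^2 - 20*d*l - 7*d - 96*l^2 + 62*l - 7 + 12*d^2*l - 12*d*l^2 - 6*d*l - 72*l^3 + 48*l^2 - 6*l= d^2*(12*l + 14) + d*(-12*l^2 - 26*l - 14) - 72*l^3 - 48*l^2 + 42*l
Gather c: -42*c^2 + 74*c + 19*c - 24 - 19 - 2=-42*c^2 + 93*c - 45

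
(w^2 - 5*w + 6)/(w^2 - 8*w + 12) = (w - 3)/(w - 6)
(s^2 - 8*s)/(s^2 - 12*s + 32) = s/(s - 4)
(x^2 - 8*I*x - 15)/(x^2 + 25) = (x - 3*I)/(x + 5*I)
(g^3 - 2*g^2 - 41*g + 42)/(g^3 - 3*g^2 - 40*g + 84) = (g - 1)/(g - 2)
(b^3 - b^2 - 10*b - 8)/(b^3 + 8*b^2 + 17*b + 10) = (b - 4)/(b + 5)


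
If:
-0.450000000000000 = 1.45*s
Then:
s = -0.31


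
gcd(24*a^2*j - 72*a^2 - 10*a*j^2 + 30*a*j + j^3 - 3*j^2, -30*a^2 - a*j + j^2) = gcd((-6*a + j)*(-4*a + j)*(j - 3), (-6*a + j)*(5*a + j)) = 6*a - j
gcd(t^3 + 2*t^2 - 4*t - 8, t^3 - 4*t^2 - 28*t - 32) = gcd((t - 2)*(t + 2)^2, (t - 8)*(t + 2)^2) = t^2 + 4*t + 4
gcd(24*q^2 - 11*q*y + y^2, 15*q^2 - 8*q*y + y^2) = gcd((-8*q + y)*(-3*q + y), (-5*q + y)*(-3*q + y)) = -3*q + y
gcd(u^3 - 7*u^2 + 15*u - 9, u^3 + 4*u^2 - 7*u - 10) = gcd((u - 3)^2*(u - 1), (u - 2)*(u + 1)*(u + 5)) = 1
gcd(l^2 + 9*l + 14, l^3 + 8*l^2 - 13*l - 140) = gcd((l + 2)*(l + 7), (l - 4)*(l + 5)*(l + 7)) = l + 7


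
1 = 1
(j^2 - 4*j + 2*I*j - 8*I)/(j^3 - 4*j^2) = (j + 2*I)/j^2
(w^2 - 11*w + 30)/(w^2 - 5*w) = (w - 6)/w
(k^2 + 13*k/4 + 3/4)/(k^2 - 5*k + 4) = (4*k^2 + 13*k + 3)/(4*(k^2 - 5*k + 4))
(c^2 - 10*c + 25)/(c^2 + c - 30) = (c - 5)/(c + 6)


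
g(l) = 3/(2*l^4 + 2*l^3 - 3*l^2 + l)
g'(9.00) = 0.00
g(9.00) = 0.00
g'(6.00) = 0.00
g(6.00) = 0.00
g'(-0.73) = -2.54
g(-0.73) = -1.18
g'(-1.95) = 133.73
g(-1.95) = 4.11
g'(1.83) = -0.25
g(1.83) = 0.11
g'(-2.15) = 2.43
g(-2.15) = 0.44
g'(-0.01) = -29979.76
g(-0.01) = -291.21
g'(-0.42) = -11.16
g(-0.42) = -2.90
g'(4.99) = -0.00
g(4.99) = 0.00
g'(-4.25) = 0.01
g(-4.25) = 0.01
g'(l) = 3*(-8*l^3 - 6*l^2 + 6*l - 1)/(2*l^4 + 2*l^3 - 3*l^2 + l)^2 = 3*(-8*l^3 - 6*l^2 + 6*l - 1)/(l^2*(2*l^3 + 2*l^2 - 3*l + 1)^2)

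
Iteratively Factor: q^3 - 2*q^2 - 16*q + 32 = (q - 2)*(q^2 - 16) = (q - 2)*(q + 4)*(q - 4)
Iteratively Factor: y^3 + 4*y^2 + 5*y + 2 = (y + 2)*(y^2 + 2*y + 1) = (y + 1)*(y + 2)*(y + 1)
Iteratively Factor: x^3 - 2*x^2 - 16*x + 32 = (x + 4)*(x^2 - 6*x + 8) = (x - 4)*(x + 4)*(x - 2)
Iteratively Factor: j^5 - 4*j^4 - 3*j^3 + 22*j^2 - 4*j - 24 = (j + 1)*(j^4 - 5*j^3 + 2*j^2 + 20*j - 24) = (j + 1)*(j + 2)*(j^3 - 7*j^2 + 16*j - 12) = (j - 2)*(j + 1)*(j + 2)*(j^2 - 5*j + 6) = (j - 2)^2*(j + 1)*(j + 2)*(j - 3)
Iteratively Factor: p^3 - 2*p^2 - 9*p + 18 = (p + 3)*(p^2 - 5*p + 6) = (p - 3)*(p + 3)*(p - 2)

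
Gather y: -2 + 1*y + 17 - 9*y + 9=24 - 8*y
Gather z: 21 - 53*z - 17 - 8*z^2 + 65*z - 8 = -8*z^2 + 12*z - 4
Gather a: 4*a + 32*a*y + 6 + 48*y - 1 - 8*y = a*(32*y + 4) + 40*y + 5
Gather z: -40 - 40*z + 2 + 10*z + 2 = -30*z - 36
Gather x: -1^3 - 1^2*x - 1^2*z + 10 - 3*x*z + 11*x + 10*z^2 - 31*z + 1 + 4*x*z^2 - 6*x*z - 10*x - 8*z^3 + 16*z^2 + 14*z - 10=x*(4*z^2 - 9*z) - 8*z^3 + 26*z^2 - 18*z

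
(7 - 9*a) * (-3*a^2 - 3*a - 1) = 27*a^3 + 6*a^2 - 12*a - 7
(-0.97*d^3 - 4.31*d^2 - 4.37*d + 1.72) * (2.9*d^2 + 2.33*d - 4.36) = -2.813*d^5 - 14.7591*d^4 - 18.4861*d^3 + 13.5975*d^2 + 23.0608*d - 7.4992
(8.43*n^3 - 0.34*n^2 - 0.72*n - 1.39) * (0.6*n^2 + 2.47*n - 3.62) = 5.058*n^5 + 20.6181*n^4 - 31.7884*n^3 - 1.3816*n^2 - 0.8269*n + 5.0318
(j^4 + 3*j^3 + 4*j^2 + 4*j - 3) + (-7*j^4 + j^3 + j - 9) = -6*j^4 + 4*j^3 + 4*j^2 + 5*j - 12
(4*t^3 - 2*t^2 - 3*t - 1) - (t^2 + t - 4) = 4*t^3 - 3*t^2 - 4*t + 3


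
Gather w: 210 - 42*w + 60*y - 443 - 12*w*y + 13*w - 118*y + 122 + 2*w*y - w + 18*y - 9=w*(-10*y - 30) - 40*y - 120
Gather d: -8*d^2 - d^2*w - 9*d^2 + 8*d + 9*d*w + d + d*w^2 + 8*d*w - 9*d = d^2*(-w - 17) + d*(w^2 + 17*w)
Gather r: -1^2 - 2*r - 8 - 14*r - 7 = -16*r - 16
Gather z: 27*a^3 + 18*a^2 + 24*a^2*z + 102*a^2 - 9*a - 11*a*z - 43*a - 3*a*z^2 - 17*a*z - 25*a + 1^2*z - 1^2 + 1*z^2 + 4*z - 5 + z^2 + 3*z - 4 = 27*a^3 + 120*a^2 - 77*a + z^2*(2 - 3*a) + z*(24*a^2 - 28*a + 8) - 10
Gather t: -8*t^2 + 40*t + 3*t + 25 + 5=-8*t^2 + 43*t + 30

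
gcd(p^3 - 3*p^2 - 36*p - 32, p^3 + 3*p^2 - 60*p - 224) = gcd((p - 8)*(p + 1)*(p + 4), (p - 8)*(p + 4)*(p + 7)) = p^2 - 4*p - 32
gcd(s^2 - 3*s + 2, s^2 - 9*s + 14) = s - 2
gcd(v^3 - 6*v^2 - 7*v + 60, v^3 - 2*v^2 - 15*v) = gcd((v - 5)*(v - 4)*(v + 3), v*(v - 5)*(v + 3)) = v^2 - 2*v - 15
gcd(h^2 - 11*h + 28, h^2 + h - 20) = h - 4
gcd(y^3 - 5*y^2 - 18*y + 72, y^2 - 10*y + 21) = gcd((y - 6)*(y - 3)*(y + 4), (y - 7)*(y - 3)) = y - 3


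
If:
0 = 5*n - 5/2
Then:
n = 1/2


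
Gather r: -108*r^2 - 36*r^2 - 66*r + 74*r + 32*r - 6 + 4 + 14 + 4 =-144*r^2 + 40*r + 16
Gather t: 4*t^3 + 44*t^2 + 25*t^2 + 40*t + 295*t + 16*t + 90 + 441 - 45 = 4*t^3 + 69*t^2 + 351*t + 486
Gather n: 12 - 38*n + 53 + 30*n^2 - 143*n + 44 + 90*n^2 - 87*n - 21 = 120*n^2 - 268*n + 88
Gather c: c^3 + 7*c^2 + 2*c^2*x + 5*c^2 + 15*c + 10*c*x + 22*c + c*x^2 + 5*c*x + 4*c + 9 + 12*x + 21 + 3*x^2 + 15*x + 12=c^3 + c^2*(2*x + 12) + c*(x^2 + 15*x + 41) + 3*x^2 + 27*x + 42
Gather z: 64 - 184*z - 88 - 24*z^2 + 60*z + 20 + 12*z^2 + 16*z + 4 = -12*z^2 - 108*z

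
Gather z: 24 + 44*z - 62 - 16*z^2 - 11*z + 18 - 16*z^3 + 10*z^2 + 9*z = -16*z^3 - 6*z^2 + 42*z - 20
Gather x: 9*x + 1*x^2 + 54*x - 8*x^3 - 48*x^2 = -8*x^3 - 47*x^2 + 63*x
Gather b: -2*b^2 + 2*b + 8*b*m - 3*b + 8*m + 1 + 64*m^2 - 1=-2*b^2 + b*(8*m - 1) + 64*m^2 + 8*m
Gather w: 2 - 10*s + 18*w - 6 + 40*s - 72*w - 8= 30*s - 54*w - 12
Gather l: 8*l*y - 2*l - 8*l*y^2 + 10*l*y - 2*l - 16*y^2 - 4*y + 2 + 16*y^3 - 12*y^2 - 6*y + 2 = l*(-8*y^2 + 18*y - 4) + 16*y^3 - 28*y^2 - 10*y + 4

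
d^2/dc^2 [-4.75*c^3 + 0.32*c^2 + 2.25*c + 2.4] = 0.64 - 28.5*c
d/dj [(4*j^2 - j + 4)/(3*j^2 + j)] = (7*j^2 - 24*j - 4)/(j^2*(9*j^2 + 6*j + 1))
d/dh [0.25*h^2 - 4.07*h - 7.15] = 0.5*h - 4.07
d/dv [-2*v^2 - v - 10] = -4*v - 1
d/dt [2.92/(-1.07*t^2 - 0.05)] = 6.2488*t/(1.07*t^2 + 0.05)^2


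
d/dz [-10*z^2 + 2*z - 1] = 2 - 20*z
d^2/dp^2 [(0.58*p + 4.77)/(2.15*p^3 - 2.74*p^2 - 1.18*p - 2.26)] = (16.0863*p^5 + 244.09122*p^4 - 437.949384*p^3 + 176.077212*p^2 + 210.049212*p - 48.885488)/(9.938375*p^9 - 37.99695*p^8 + 32.06037*p^7 - 10.203094*p^6 + 62.286036*p^5 - 27.945336*p^4 - 12.541204*p^3 - 51.424944*p^2 - 18.080904*p - 11.543176)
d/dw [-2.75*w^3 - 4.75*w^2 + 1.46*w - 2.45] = -8.25*w^2 - 9.5*w + 1.46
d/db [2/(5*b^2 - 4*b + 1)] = 4*(2 - 5*b)/(5*b^2 - 4*b + 1)^2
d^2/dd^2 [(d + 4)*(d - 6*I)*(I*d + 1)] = 6*I*d + 14 + 8*I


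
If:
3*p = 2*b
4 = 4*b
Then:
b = 1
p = 2/3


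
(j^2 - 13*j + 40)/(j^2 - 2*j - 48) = (j - 5)/(j + 6)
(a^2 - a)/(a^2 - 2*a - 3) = a*(1 - a)/(-a^2 + 2*a + 3)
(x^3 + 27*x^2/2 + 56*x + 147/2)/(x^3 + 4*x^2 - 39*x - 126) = (x + 7/2)/(x - 6)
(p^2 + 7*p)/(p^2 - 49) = p/(p - 7)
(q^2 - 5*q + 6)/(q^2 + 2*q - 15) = (q - 2)/(q + 5)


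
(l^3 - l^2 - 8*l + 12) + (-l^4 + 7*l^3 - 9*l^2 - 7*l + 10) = -l^4 + 8*l^3 - 10*l^2 - 15*l + 22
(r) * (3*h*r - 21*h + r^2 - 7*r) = 3*h*r^2 - 21*h*r + r^3 - 7*r^2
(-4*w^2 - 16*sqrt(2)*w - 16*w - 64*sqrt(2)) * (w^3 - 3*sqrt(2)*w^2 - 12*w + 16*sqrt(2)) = -4*w^5 - 16*w^4 - 4*sqrt(2)*w^4 - 16*sqrt(2)*w^3 + 144*w^3 + 128*sqrt(2)*w^2 + 576*w^2 - 512*w + 512*sqrt(2)*w - 2048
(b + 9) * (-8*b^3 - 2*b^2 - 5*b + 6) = -8*b^4 - 74*b^3 - 23*b^2 - 39*b + 54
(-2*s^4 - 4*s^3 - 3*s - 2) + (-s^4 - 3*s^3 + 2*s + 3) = -3*s^4 - 7*s^3 - s + 1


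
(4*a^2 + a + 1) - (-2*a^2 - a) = 6*a^2 + 2*a + 1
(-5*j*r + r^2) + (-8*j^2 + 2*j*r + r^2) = -8*j^2 - 3*j*r + 2*r^2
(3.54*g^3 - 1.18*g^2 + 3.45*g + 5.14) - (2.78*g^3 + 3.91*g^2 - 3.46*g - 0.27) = 0.76*g^3 - 5.09*g^2 + 6.91*g + 5.41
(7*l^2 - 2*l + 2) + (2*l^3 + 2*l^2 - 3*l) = 2*l^3 + 9*l^2 - 5*l + 2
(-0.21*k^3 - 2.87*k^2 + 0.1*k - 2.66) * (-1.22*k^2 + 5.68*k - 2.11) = 0.2562*k^5 + 2.3086*k^4 - 15.9805*k^3 + 9.8689*k^2 - 15.3198*k + 5.6126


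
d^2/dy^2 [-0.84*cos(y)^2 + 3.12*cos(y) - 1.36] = -3.12*cos(y) + 1.68*cos(2*y)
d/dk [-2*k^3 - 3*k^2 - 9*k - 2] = -6*k^2 - 6*k - 9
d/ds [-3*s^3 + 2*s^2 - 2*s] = -9*s^2 + 4*s - 2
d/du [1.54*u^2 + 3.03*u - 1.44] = 3.08*u + 3.03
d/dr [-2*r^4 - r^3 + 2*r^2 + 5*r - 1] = -8*r^3 - 3*r^2 + 4*r + 5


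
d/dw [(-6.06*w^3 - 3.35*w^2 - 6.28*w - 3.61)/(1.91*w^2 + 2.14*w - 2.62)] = (-11.5746*w^4 - 25.9368*w^3 + 52.4574*w^2 + 31.3442*w + 24.179)/(3.6481*w^4 + 8.1748*w^3 - 5.4288*w^2 - 11.2136*w + 6.8644)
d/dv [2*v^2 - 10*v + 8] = 4*v - 10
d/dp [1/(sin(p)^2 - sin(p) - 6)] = (1 - 2*sin(p))*cos(p)/(sin(p) + cos(p)^2 + 5)^2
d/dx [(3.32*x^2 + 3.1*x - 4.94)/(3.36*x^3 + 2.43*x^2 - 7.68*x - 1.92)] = (-11.1552*x^4 - 20.832*x^3 + 16.7646*x^2 + 11.2596*x - 43.8912)/(11.2896*x^6 + 16.3296*x^5 - 45.7047*x^4 - 50.2272*x^3 + 49.6512*x^2 + 29.4912*x + 3.6864)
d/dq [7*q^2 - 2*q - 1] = 14*q - 2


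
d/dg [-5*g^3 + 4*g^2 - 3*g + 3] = -15*g^2 + 8*g - 3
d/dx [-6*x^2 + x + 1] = 1 - 12*x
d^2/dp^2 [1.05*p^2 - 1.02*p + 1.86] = 2.10000000000000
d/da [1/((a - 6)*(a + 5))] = (1 - 2*a)/(a^4 - 2*a^3 - 59*a^2 + 60*a + 900)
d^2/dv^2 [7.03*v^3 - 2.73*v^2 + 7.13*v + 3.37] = 42.18*v - 5.46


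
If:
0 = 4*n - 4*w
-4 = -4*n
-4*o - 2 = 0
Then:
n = 1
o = -1/2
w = 1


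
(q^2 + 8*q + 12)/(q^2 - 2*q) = (q^2 + 8*q + 12)/(q*(q - 2))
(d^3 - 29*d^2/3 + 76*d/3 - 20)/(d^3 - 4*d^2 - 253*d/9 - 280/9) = 3*(-3*d^3 + 29*d^2 - 76*d + 60)/(-9*d^3 + 36*d^2 + 253*d + 280)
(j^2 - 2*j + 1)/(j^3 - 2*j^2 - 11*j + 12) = (j - 1)/(j^2 - j - 12)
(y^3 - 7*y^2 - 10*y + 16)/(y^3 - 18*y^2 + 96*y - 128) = (y^2 + y - 2)/(y^2 - 10*y + 16)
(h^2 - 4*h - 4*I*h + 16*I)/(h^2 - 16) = (h - 4*I)/(h + 4)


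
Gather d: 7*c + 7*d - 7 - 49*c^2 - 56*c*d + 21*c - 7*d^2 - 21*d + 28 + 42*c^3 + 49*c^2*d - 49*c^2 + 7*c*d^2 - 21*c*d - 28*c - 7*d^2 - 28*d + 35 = 42*c^3 - 98*c^2 + d^2*(7*c - 14) + d*(49*c^2 - 77*c - 42) + 56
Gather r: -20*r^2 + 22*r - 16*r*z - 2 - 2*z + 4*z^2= -20*r^2 + r*(22 - 16*z) + 4*z^2 - 2*z - 2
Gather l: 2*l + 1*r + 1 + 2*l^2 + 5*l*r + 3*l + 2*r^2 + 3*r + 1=2*l^2 + l*(5*r + 5) + 2*r^2 + 4*r + 2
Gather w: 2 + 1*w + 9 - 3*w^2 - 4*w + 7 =-3*w^2 - 3*w + 18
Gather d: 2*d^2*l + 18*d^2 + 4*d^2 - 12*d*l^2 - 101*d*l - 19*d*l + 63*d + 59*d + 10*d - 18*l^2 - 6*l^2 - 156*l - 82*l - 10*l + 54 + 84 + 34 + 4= d^2*(2*l + 22) + d*(-12*l^2 - 120*l + 132) - 24*l^2 - 248*l + 176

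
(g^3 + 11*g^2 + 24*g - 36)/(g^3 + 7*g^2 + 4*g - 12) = (g + 6)/(g + 2)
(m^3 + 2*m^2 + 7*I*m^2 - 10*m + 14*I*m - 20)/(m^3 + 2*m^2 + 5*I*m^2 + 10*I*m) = (m + 2*I)/m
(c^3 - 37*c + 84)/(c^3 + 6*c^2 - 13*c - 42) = (c - 4)/(c + 2)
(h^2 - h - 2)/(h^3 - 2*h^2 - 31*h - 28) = (h - 2)/(h^2 - 3*h - 28)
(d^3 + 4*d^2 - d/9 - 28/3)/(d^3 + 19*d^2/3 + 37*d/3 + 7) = (d - 4/3)/(d + 1)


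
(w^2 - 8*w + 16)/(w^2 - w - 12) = (w - 4)/(w + 3)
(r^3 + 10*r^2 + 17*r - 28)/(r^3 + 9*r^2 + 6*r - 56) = (r - 1)/(r - 2)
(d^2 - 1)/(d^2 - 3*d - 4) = (d - 1)/(d - 4)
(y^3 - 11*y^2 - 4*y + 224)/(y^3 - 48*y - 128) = (y - 7)/(y + 4)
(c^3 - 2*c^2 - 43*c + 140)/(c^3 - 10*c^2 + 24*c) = (c^2 + 2*c - 35)/(c*(c - 6))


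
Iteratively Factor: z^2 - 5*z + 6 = (z - 3)*(z - 2)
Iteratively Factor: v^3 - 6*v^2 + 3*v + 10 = (v - 2)*(v^2 - 4*v - 5) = (v - 2)*(v + 1)*(v - 5)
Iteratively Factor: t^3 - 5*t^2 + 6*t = (t)*(t^2 - 5*t + 6) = t*(t - 3)*(t - 2)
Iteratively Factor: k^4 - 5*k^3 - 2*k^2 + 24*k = (k + 2)*(k^3 - 7*k^2 + 12*k) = k*(k + 2)*(k^2 - 7*k + 12) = k*(k - 4)*(k + 2)*(k - 3)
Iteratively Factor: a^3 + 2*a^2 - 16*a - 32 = (a + 4)*(a^2 - 2*a - 8) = (a + 2)*(a + 4)*(a - 4)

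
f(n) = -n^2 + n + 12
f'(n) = 1 - 2*n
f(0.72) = 12.20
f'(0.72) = -0.44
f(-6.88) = -42.21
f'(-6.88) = 14.76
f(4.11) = -0.78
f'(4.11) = -7.22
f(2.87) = 6.63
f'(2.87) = -4.74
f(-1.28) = 9.08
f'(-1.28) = 3.56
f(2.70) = 7.41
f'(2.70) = -4.40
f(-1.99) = 6.05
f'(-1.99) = 4.98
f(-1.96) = 6.20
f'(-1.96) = 4.92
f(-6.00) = -30.00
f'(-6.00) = 13.00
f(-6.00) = -30.00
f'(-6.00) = 13.00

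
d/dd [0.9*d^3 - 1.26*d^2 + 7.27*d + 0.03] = 2.7*d^2 - 2.52*d + 7.27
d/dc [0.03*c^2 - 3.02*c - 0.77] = 0.06*c - 3.02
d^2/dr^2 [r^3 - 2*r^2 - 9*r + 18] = 6*r - 4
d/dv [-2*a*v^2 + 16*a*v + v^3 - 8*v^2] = -4*a*v + 16*a + 3*v^2 - 16*v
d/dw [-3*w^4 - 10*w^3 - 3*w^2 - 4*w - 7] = -12*w^3 - 30*w^2 - 6*w - 4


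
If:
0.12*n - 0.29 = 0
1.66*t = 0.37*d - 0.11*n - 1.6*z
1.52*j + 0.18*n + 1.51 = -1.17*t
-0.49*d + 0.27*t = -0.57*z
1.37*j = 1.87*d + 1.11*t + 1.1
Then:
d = 4.08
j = 2.45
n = 2.42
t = -4.85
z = 5.81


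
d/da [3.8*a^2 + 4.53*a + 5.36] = 7.6*a + 4.53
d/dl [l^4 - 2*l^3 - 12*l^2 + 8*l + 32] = 4*l^3 - 6*l^2 - 24*l + 8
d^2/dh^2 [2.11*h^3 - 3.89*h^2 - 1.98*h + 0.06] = 12.66*h - 7.78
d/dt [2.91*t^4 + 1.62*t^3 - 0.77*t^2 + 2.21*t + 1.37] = 11.64*t^3 + 4.86*t^2 - 1.54*t + 2.21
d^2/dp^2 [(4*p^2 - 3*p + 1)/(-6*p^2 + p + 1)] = 4*(42*p^3 - 90*p^2 + 36*p - 7)/(216*p^6 - 108*p^5 - 90*p^4 + 35*p^3 + 15*p^2 - 3*p - 1)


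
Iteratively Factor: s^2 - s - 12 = (s - 4)*(s + 3)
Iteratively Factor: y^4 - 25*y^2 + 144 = (y - 4)*(y^3 + 4*y^2 - 9*y - 36) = (y - 4)*(y + 3)*(y^2 + y - 12) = (y - 4)*(y - 3)*(y + 3)*(y + 4)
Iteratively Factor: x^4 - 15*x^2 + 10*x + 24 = (x + 4)*(x^3 - 4*x^2 + x + 6) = (x - 2)*(x + 4)*(x^2 - 2*x - 3) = (x - 3)*(x - 2)*(x + 4)*(x + 1)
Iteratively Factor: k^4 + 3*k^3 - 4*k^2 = (k)*(k^3 + 3*k^2 - 4*k) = k*(k - 1)*(k^2 + 4*k) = k^2*(k - 1)*(k + 4)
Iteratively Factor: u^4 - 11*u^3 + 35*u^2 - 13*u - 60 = (u - 3)*(u^3 - 8*u^2 + 11*u + 20) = (u - 4)*(u - 3)*(u^2 - 4*u - 5) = (u - 4)*(u - 3)*(u + 1)*(u - 5)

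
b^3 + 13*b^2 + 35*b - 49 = (b - 1)*(b + 7)^2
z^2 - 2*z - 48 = (z - 8)*(z + 6)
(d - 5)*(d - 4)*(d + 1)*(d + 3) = d^4 - 5*d^3 - 13*d^2 + 53*d + 60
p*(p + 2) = p^2 + 2*p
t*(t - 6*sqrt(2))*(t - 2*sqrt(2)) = t^3 - 8*sqrt(2)*t^2 + 24*t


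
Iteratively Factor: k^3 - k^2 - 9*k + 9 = (k - 1)*(k^2 - 9) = (k - 1)*(k + 3)*(k - 3)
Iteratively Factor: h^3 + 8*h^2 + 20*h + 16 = (h + 4)*(h^2 + 4*h + 4) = (h + 2)*(h + 4)*(h + 2)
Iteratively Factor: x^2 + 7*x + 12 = (x + 4)*(x + 3)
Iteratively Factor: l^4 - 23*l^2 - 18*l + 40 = (l + 2)*(l^3 - 2*l^2 - 19*l + 20) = (l + 2)*(l + 4)*(l^2 - 6*l + 5) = (l - 5)*(l + 2)*(l + 4)*(l - 1)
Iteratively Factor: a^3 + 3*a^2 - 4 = (a + 2)*(a^2 + a - 2) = (a - 1)*(a + 2)*(a + 2)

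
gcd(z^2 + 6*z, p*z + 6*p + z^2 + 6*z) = z + 6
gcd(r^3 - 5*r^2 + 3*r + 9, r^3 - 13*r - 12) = r + 1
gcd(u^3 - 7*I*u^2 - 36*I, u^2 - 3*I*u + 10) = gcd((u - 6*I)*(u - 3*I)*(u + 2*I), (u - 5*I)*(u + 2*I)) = u + 2*I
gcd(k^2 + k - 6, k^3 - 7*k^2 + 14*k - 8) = k - 2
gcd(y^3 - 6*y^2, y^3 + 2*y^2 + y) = y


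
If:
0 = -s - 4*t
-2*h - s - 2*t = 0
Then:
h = t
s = -4*t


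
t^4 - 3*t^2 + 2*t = t*(t - 1)^2*(t + 2)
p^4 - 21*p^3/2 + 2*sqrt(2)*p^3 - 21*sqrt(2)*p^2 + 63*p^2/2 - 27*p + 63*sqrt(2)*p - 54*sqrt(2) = (p - 6)*(p - 3)*(p - 3/2)*(p + 2*sqrt(2))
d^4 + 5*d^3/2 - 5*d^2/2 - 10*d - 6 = (d - 2)*(d + 1)*(d + 3/2)*(d + 2)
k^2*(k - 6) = k^3 - 6*k^2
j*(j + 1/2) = j^2 + j/2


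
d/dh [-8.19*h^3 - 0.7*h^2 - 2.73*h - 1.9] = -24.57*h^2 - 1.4*h - 2.73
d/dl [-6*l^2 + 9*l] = 9 - 12*l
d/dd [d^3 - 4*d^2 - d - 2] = 3*d^2 - 8*d - 1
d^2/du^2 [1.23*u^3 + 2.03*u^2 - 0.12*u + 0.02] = 7.38*u + 4.06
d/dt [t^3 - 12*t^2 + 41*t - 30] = 3*t^2 - 24*t + 41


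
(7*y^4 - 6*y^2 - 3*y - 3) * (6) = 42*y^4 - 36*y^2 - 18*y - 18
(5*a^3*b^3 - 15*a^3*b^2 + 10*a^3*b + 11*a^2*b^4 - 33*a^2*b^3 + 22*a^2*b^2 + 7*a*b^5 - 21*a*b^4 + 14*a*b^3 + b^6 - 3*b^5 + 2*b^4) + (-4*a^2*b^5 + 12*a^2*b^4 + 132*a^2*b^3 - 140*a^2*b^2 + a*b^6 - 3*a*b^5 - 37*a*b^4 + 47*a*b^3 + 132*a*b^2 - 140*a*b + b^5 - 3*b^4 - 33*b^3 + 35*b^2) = 5*a^3*b^3 - 15*a^3*b^2 + 10*a^3*b - 4*a^2*b^5 + 23*a^2*b^4 + 99*a^2*b^3 - 118*a^2*b^2 + a*b^6 + 4*a*b^5 - 58*a*b^4 + 61*a*b^3 + 132*a*b^2 - 140*a*b + b^6 - 2*b^5 - b^4 - 33*b^3 + 35*b^2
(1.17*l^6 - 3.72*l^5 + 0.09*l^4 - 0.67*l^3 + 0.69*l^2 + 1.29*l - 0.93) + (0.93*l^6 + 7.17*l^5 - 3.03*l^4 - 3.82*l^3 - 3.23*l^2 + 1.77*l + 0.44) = 2.1*l^6 + 3.45*l^5 - 2.94*l^4 - 4.49*l^3 - 2.54*l^2 + 3.06*l - 0.49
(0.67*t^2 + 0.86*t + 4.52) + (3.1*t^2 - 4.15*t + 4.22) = 3.77*t^2 - 3.29*t + 8.74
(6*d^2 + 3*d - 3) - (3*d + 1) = 6*d^2 - 4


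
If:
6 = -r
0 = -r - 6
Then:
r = -6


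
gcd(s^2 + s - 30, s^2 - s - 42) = s + 6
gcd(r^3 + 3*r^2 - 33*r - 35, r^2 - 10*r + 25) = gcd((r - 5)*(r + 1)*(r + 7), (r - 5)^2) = r - 5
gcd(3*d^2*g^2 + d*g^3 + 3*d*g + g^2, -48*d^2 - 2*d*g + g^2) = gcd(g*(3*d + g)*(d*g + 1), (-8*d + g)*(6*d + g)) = 1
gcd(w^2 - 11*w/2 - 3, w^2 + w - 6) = 1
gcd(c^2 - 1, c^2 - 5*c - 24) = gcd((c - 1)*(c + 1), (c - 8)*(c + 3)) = 1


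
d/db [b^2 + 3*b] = 2*b + 3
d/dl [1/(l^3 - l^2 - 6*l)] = (-3*l^2 + 2*l + 6)/(l^2*(-l^2 + l + 6)^2)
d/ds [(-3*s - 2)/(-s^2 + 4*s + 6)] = (3*s^2 - 12*s - 2*(s - 2)*(3*s + 2) - 18)/(-s^2 + 4*s + 6)^2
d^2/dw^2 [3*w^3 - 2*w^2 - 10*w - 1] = 18*w - 4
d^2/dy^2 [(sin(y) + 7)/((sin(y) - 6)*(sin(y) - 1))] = (-sin(y)^4 - 36*sin(y)^3 + 149*sin(y)^2 - 26*sin(y) - 686)/((sin(y) - 6)^3*(sin(y) - 1)^2)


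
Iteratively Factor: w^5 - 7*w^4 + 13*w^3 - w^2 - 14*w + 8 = (w - 1)*(w^4 - 6*w^3 + 7*w^2 + 6*w - 8) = (w - 1)*(w + 1)*(w^3 - 7*w^2 + 14*w - 8) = (w - 4)*(w - 1)*(w + 1)*(w^2 - 3*w + 2) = (w - 4)*(w - 2)*(w - 1)*(w + 1)*(w - 1)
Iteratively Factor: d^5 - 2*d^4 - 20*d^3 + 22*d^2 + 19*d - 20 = (d + 1)*(d^4 - 3*d^3 - 17*d^2 + 39*d - 20) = (d - 1)*(d + 1)*(d^3 - 2*d^2 - 19*d + 20) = (d - 5)*(d - 1)*(d + 1)*(d^2 + 3*d - 4) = (d - 5)*(d - 1)*(d + 1)*(d + 4)*(d - 1)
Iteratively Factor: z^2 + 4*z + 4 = (z + 2)*(z + 2)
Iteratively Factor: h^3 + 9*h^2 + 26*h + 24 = (h + 4)*(h^2 + 5*h + 6) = (h + 2)*(h + 4)*(h + 3)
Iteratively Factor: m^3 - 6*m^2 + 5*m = (m - 1)*(m^2 - 5*m) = (m - 5)*(m - 1)*(m)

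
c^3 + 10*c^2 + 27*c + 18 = (c + 1)*(c + 3)*(c + 6)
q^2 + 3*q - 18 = (q - 3)*(q + 6)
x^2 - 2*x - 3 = (x - 3)*(x + 1)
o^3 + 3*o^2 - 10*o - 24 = (o - 3)*(o + 2)*(o + 4)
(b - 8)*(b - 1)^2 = b^3 - 10*b^2 + 17*b - 8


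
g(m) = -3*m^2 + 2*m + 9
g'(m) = 2 - 6*m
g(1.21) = 7.03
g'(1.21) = -5.26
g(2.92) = -10.74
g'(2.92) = -15.52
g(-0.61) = 6.66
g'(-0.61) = 5.66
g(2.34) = -2.75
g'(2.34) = -12.04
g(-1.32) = 1.13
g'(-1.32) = 9.92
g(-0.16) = 8.60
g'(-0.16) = 2.96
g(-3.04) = -24.80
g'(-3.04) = 20.24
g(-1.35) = 0.83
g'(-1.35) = 10.10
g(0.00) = 9.00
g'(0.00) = 2.00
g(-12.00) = -447.00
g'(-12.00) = 74.00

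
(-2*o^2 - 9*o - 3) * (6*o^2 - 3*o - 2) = -12*o^4 - 48*o^3 + 13*o^2 + 27*o + 6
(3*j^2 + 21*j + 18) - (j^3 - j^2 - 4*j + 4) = -j^3 + 4*j^2 + 25*j + 14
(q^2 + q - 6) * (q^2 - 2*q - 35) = q^4 - q^3 - 43*q^2 - 23*q + 210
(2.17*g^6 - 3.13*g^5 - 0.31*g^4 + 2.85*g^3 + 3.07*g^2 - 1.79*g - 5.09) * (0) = 0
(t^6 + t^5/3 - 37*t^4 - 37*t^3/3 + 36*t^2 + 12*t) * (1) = t^6 + t^5/3 - 37*t^4 - 37*t^3/3 + 36*t^2 + 12*t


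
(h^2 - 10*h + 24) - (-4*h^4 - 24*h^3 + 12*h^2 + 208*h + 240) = 4*h^4 + 24*h^3 - 11*h^2 - 218*h - 216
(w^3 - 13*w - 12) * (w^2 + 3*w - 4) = w^5 + 3*w^4 - 17*w^3 - 51*w^2 + 16*w + 48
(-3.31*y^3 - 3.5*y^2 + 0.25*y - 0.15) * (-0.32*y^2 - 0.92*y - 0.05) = 1.0592*y^5 + 4.1652*y^4 + 3.3055*y^3 - 0.00699999999999998*y^2 + 0.1255*y + 0.0075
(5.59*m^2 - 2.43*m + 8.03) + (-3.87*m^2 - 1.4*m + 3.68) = 1.72*m^2 - 3.83*m + 11.71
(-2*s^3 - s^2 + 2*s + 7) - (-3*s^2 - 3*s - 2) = -2*s^3 + 2*s^2 + 5*s + 9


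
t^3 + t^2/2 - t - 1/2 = (t - 1)*(t + 1/2)*(t + 1)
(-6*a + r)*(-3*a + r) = 18*a^2 - 9*a*r + r^2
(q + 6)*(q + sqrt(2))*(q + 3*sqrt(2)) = q^3 + 4*sqrt(2)*q^2 + 6*q^2 + 6*q + 24*sqrt(2)*q + 36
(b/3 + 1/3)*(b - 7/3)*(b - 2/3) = b^3/3 - 2*b^2/3 - 13*b/27 + 14/27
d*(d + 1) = d^2 + d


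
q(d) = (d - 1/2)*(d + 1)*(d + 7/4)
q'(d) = (d - 1/2)*(d + 1) + (d - 1/2)*(d + 7/4) + (d + 1)*(d + 7/4)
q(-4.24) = -38.24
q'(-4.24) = 35.23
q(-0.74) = -0.33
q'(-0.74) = -1.31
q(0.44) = -0.19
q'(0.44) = 2.94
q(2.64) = 34.20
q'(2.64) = 33.16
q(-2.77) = -5.90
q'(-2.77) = 10.93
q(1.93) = 15.42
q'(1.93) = 20.23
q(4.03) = 102.63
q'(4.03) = 67.23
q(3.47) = 69.30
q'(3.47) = 52.11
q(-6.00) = -138.12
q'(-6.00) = 81.38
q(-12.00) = -1409.38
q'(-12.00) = 378.38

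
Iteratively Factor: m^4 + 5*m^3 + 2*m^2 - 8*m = (m)*(m^3 + 5*m^2 + 2*m - 8) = m*(m + 2)*(m^2 + 3*m - 4) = m*(m + 2)*(m + 4)*(m - 1)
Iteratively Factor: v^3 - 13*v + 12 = (v + 4)*(v^2 - 4*v + 3) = (v - 3)*(v + 4)*(v - 1)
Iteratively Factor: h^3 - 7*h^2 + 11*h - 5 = (h - 1)*(h^2 - 6*h + 5) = (h - 5)*(h - 1)*(h - 1)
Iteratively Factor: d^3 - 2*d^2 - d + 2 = (d - 2)*(d^2 - 1) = (d - 2)*(d + 1)*(d - 1)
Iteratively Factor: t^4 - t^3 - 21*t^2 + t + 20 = (t - 1)*(t^3 - 21*t - 20) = (t - 1)*(t + 1)*(t^2 - t - 20) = (t - 5)*(t - 1)*(t + 1)*(t + 4)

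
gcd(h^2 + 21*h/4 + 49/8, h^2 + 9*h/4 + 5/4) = 1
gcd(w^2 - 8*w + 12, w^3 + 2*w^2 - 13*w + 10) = w - 2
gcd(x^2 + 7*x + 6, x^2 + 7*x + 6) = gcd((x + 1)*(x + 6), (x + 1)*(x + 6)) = x^2 + 7*x + 6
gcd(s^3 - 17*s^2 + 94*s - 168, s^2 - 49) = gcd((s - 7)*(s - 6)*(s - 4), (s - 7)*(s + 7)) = s - 7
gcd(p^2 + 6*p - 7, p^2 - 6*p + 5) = p - 1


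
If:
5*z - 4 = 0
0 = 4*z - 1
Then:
No Solution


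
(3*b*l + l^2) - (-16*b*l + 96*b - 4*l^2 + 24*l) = 19*b*l - 96*b + 5*l^2 - 24*l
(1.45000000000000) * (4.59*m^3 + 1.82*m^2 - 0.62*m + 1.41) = 6.6555*m^3 + 2.639*m^2 - 0.899*m + 2.0445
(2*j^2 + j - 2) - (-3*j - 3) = 2*j^2 + 4*j + 1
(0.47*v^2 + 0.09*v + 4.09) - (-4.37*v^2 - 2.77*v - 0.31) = 4.84*v^2 + 2.86*v + 4.4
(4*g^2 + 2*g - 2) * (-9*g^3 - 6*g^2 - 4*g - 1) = -36*g^5 - 42*g^4 - 10*g^3 + 6*g + 2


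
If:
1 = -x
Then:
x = -1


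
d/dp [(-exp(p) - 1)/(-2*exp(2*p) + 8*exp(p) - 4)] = (-(exp(p) - 2)*(exp(p) + 1) + exp(2*p)/2 - 2*exp(p) + 1)*exp(p)/(exp(2*p) - 4*exp(p) + 2)^2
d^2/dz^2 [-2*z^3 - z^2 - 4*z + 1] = -12*z - 2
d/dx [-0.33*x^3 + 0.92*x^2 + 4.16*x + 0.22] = -0.99*x^2 + 1.84*x + 4.16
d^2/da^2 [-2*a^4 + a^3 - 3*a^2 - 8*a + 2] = -24*a^2 + 6*a - 6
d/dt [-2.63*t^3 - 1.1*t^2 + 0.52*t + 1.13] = -7.89*t^2 - 2.2*t + 0.52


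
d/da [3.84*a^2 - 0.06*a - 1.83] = 7.68*a - 0.06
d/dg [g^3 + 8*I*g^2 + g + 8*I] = 3*g^2 + 16*I*g + 1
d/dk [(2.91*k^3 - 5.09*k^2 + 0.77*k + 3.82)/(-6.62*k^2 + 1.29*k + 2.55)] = (-19.2642*k^4 + 7.5078*k^3 + 20.7928*k^2 + 24.6178*k - 2.9643)/(43.8244*k^4 - 17.0796*k^3 - 32.0979*k^2 + 6.579*k + 6.5025)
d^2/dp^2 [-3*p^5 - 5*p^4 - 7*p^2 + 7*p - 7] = -60*p^3 - 60*p^2 - 14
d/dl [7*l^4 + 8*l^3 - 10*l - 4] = 28*l^3 + 24*l^2 - 10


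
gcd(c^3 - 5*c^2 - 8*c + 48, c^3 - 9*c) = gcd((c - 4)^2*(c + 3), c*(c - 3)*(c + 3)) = c + 3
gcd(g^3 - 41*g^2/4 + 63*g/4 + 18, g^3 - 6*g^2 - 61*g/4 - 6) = g - 8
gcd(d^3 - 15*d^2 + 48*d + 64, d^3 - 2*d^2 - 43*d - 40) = d^2 - 7*d - 8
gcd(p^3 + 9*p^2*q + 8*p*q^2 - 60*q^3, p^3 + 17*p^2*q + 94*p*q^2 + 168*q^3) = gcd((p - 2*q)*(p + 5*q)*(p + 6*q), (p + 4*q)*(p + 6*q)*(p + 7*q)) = p + 6*q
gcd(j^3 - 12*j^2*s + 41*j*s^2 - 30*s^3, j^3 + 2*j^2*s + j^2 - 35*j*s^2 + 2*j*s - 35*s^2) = -j + 5*s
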